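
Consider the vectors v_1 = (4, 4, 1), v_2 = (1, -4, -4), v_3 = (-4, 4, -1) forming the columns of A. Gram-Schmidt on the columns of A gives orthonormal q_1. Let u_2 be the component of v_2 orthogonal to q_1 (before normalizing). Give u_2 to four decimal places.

q_1 = v_1/‖v_1‖ = (4, 4, 1)/5.7446 = (0.6963, 0.6963, 0.1741).
r_{12} = q_1·v_2 = -2.7852.
u_2 = v_2 + 2.7852·q_1 = (2.9394, -2.0606, -3.5152).

u_2 = (2.9394, -2.0606, -3.5152)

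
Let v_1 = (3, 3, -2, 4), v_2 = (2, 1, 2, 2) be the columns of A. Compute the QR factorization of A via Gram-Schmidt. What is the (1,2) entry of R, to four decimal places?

r_{12} = 2.1089

v_1 = (3, 3, -2, 4); ‖v_1‖ = 6.1644, so e_1 = (0.4867, 0.4867, -0.3244, 0.6489).
r_{12} = e_1·v_2 = 2.1089.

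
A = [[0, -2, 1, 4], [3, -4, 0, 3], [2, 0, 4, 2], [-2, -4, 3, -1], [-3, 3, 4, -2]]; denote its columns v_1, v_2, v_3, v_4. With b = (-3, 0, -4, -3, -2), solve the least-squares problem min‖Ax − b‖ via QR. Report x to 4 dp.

x = (0.2900, 0.0771, -0.7728, -0.4889)

v_1 = (0, 3, 2, -2, -3); ‖v_1‖ = 5.0990, so q_1 = (0.0000, 0.5883, 0.3922, -0.3922, -0.5883).
q_1·v_2 = 0.0000·(-2) + 0.5883·(-4) + 0.3922·0 + (-0.3922)·(-4) + (-0.5883)·3 = -2.5495.
u_2 = v_2 + 2.5495·q_1 = (-2.0000, -2.5000, 1.0000, -5.0000, 1.5000).
‖u_2‖ = 6.2048, so q_2 = (-0.3223, -0.4029, 0.1612, -0.8058, 0.2417).
q_1·v_3 = 0.0000·1 + 0.5883·0 + 0.3922·4 + (-0.3922)·3 + (-0.5883)·4 = -1.9612; q_2·v_3 = (-0.3223)·1 + (-0.4029)·0 + 0.1612·4 + (-0.8058)·3 + 0.2417·4 = -1.1282.
u_3 = v_3 + 1.9612·q_1 + 1.1282·q_2 = (0.6364, 0.6993, 4.9510, 1.3217, 3.1189).
‖u_3‖ = 6.0730, so q_3 = (0.1048, 0.1151, 0.8153, 0.2176, 0.5136).
q_1·v_4 = 0.0000·4 + 0.5883·3 + 0.3922·2 + (-0.3922)·(-1) + (-0.5883)·(-2) = 4.1184; q_2·v_4 = (-0.3223)·4 + (-0.4029)·3 + 0.1612·2 + (-0.8058)·(-1) + 0.2417·(-2) = -1.8534; q_3·v_4 = 0.1048·4 + 0.1151·3 + 0.8153·2 + 0.2176·(-1) + 0.5136·(-2) = 1.1503.
u_4 = v_4 − 4.1184·q_1 + 1.8534·q_2 − 1.1503·q_3 = (3.2821, -0.3023, -0.2545, -1.1285, 0.2804).
‖u_4‖ = 3.5043, so q_4 = (0.9366, -0.0863, -0.0726, -0.3220, 0.0800).
Qᵀb = (0.7845, 2.2563, -5.2554, -1.7132).
Back-substitute: x_4 = -1.7132/3.5043 = -0.4889.
x_3 = (-5.2554 − 1.1503·(-0.4889))/6.0730 = -0.7728.
x_2 = (2.2563 + 1.1282·(-0.7728) + 1.8534·(-0.4889))/6.2048 = 0.0771.
x_1 = (0.7845 + 2.5495·0.0771 + 1.9612·(-0.7728) − 4.1184·(-0.4889))/5.0990 = 0.2900.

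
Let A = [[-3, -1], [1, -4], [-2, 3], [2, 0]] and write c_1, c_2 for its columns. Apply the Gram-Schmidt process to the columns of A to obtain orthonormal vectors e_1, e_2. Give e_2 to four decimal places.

e_2 = (-0.4491, -0.7485, 0.4606, 0.1612)

c_1 = (-3, 1, -2, 2); ‖c_1‖ = 4.2426, so e_1 = (-0.7071, 0.2357, -0.4714, 0.4714).
e_1·c_2 = (-0.7071)·(-1) + 0.2357·(-4) + (-0.4714)·3 + 0.4714·0 = -1.6499.
u_2 = c_2 + 1.6499·e_1 = (-2.1667, -3.6111, 2.2222, 0.7778).
‖u_2‖ = 4.8247, so e_2 = (-0.4491, -0.7485, 0.4606, 0.1612).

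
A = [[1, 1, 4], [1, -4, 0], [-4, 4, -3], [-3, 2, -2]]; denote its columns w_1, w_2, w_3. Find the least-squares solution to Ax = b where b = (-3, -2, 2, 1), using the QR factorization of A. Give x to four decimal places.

w_1 = (1, 1, -4, -3); ‖w_1‖ = 5.1962, so e_1 = (0.1925, 0.1925, -0.7698, -0.5774).
e_1·w_2 = 0.1925·1 + 0.1925·(-4) + (-0.7698)·4 + (-0.5774)·2 = -4.8113.
u_2 = w_2 + 4.8113·e_1 = (1.9259, -3.0741, 0.2963, -0.7778).
‖u_2‖ = 3.7218, so e_2 = (0.5175, -0.8260, 0.0796, -0.2090).
e_1·w_3 = 0.1925·4 + 0.1925·0 + (-0.7698)·(-3) + (-0.5774)·(-2) = 4.2339; e_2·w_3 = 0.5175·4 + (-0.8260)·0 + 0.0796·(-3) + (-0.2090)·(-2) = 2.2490.
u_3 = w_3 − 4.2339·e_1 − 2.2490·e_2 = (2.0214, 1.0428, 0.0802, 0.9144).
‖u_3‖ = 2.4528, so e_3 = (0.8241, 0.4251, 0.0327, 0.3728).
Qᵀb = (-3.0792, 0.0498, -2.8844).
Back-substitute: x_3 = -2.8844/2.4528 = -1.1760.
x_2 = (0.0498 − 2.2490·(-1.1760))/3.7218 = 0.7240.
x_1 = (-3.0792 + 4.8113·0.7240 − 4.2339·(-1.1760))/5.1962 = 1.0360.

x = (1.0360, 0.7240, -1.1760)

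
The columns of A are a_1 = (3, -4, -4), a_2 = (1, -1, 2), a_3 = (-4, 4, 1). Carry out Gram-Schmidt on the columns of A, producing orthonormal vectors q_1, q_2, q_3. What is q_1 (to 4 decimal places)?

a_1 = (3, -4, -4); ‖a_1‖ = 6.4031, so q_1 = (0.4685, -0.6247, -0.6247).

q_1 = (0.4685, -0.6247, -0.6247)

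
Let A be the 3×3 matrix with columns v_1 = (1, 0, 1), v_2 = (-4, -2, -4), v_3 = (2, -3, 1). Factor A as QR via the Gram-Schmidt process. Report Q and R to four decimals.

v_1 = (1, 0, 1); ‖v_1‖ = 1.4142, so q_1 = (0.7071, 0.0000, 0.7071).
q_1·v_2 = 0.7071·(-4) + 0.0000·(-2) + 0.7071·(-4) = -5.6569.
u_2 = v_2 + 5.6569·q_1 = (0.0000, -2.0000, 0.0000).
‖u_2‖ = 2.0000, so q_2 = (0.0000, -1.0000, 0.0000).
q_1·v_3 = 0.7071·2 + 0.0000·(-3) + 0.7071·1 = 2.1213; q_2·v_3 = (0.0000)·2 + (-1.0000)·(-3) + (0.0000)·1 = 3.0000.
u_3 = v_3 − 2.1213·q_1 − 3.0000·q_2 = (0.5000, 0.0000, -0.5000).
‖u_3‖ = 0.7071, so q_3 = (0.7071, 0.0000, -0.7071).

Q = [[0.7071, 0.0000, 0.7071], [0.0000, -1.0000, 0.0000], [0.7071, 0.0000, -0.7071]], R = [[1.4142, -5.6569, 2.1213], [0.0000, 2.0000, 3.0000], [0.0000, 0.0000, 0.7071]]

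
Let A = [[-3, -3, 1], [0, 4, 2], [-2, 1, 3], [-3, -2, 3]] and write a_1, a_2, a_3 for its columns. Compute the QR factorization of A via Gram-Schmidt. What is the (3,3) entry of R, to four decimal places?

a_1 = (-3, 0, -2, -3); ‖a_1‖ = 4.6904, so q_1 = (-0.6396, 0.0000, -0.4264, -0.6396).
q_1·a_2 = (-0.6396)·(-3) + 0.0000·4 + (-0.4264)·1 + (-0.6396)·(-2) = 2.7716.
u_2 = a_2 − 2.7716·q_1 = (-1.2273, 4.0000, 2.1818, -0.2273).
‖u_2‖ = 4.7242, so q_2 = (-0.2598, 0.8467, 0.4618, -0.0481).
q_1·a_3 = (-0.6396)·1 + 0.0000·2 + (-0.4264)·3 + (-0.6396)·3 = -3.8376; q_2·a_3 = (-0.2598)·1 + 0.8467·2 + 0.4618·3 + (-0.0481)·3 = 2.6748.
u_3 = a_3 + 3.8376·q_1 − 2.6748·q_2 = (-0.7597, -0.2648, 0.1283, 0.6741).
r_{33} = ‖u_3‖ = 1.0574.

r_{33} = 1.0574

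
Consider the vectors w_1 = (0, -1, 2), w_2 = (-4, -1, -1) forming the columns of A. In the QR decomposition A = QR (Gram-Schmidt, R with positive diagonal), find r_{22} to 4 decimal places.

r_{22} = 4.2190

w_1 = (0, -1, 2); ‖w_1‖ = 2.2361, so e_1 = (0.0000, -0.4472, 0.8944).
e_1·w_2 = 0.0000·(-4) + (-0.4472)·(-1) + 0.8944·(-1) = -0.4472.
u_2 = w_2 + 0.4472·e_1 = (-4.0000, -1.2000, -0.6000).
r_{22} = ‖u_2‖ = 4.2190.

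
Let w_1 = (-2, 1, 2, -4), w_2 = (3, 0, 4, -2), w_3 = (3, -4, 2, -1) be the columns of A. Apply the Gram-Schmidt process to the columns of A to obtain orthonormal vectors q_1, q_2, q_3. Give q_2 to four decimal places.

q_2 = (0.7600, -0.0800, 0.6400, -0.0800)

w_1 = (-2, 1, 2, -4); ‖w_1‖ = 5.0000, so q_1 = (-0.4000, 0.2000, 0.4000, -0.8000).
q_1·w_2 = (-0.4000)·3 + 0.2000·0 + 0.4000·4 + (-0.8000)·(-2) = 2.0000.
u_2 = w_2 − 2.0000·q_1 = (3.8000, -0.4000, 3.2000, -0.4000).
‖u_2‖ = 5.0000, so q_2 = (0.7600, -0.0800, 0.6400, -0.0800).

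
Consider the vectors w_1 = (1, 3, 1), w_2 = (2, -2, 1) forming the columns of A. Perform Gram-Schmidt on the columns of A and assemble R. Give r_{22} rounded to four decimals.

r_{22} = 2.8604

w_1 = (1, 3, 1); ‖w_1‖ = 3.3166, so e_1 = (0.3015, 0.9045, 0.3015).
e_1·w_2 = 0.3015·2 + 0.9045·(-2) + 0.3015·1 = -0.9045.
u_2 = w_2 + 0.9045·e_1 = (2.2727, -1.1818, 1.2727).
r_{22} = ‖u_2‖ = 2.8604.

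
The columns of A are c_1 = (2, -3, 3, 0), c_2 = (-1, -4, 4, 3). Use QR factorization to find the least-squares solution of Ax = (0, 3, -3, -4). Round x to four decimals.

e_1 = c_1/‖c_1‖ = (2, -3, 3, 0)/4.6904 = (0.4264, -0.6396, 0.6396, 0.0000).
r_{12} = e_1·c_2 = 4.6904.
u_2 = c_2 − 4.6904·e_1 = (-3.0000, -1.0000, 1.0000, 3.0000).
‖u_2‖ = 4.4721, so e_2 = (-0.6708, -0.2236, 0.2236, 0.6708).
Qᵀb = (-3.8376, -4.0249).
Back-substitute: x_2 = -4.0249/4.4721 = -0.9000.
x_1 = (-3.8376 − 4.6904·(-0.9000))/4.6904 = 0.0818.

x = (0.0818, -0.9000)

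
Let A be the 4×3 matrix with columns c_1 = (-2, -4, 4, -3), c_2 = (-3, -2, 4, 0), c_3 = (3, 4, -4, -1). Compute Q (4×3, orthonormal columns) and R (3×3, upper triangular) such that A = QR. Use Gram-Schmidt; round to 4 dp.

c_1 = (-2, -4, 4, -3); ‖c_1‖ = 6.7082, so e_1 = (-0.2981, -0.5963, 0.5963, -0.4472).
e_1·c_2 = (-0.2981)·(-3) + (-0.5963)·(-2) + 0.5963·4 + (-0.4472)·0 = 4.4721.
u_2 = c_2 − 4.4721·e_1 = (-1.6667, 0.6667, 1.3333, 2.0000).
‖u_2‖ = 3.0000, so e_2 = (-0.5556, 0.2222, 0.4444, 0.6667).
e_1·c_3 = (-0.2981)·3 + (-0.5963)·4 + 0.5963·(-4) + (-0.4472)·(-1) = -5.2175; e_2·c_3 = (-0.5556)·3 + 0.2222·4 + 0.4444·(-4) + 0.6667·(-1) = -3.2222.
u_3 = c_3 + 5.2175·e_1 + 3.2222·e_2 = (-0.3457, 1.6049, 0.5432, -1.1852).
‖u_3‖ = 2.0964, so e_3 = (-0.1649, 0.7656, 0.2591, -0.5653).

Q = [[-0.2981, -0.5556, -0.1649], [-0.5963, 0.2222, 0.7656], [0.5963, 0.4444, 0.2591], [-0.4472, 0.6667, -0.5653]], R = [[6.7082, 4.4721, -5.2175], [0.0000, 3.0000, -3.2222], [0.0000, 0.0000, 2.0964]]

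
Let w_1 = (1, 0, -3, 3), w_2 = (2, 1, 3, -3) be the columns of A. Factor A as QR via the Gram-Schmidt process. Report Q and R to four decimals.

q_1 = w_1/‖w_1‖ = (1, 0, -3, 3)/4.3589 = (0.2294, 0.0000, -0.6882, 0.6882).
r_{12} = q_1·w_2 = -3.6707.
u_2 = w_2 + 3.6707·q_1 = (2.8421, 1.0000, 0.4737, -0.4737).
‖u_2‖ = 3.0865, so q_2 = (0.9208, 0.3240, 0.1535, -0.1535).

Q = [[0.2294, 0.9208], [0.0000, 0.3240], [-0.6882, 0.1535], [0.6882, -0.1535]], R = [[4.3589, -3.6707], [0.0000, 3.0865]]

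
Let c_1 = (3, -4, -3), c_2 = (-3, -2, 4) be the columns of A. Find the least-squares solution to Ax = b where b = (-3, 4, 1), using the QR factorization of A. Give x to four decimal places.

c_1 = (3, -4, -3); ‖c_1‖ = 5.8310, so q_1 = (0.5145, -0.6860, -0.5145).
q_1·c_2 = 0.5145·(-3) + (-0.6860)·(-2) + (-0.5145)·4 = -2.2295.
u_2 = c_2 + 2.2295·q_1 = (-1.8529, -3.5294, 2.8529).
‖u_2‖ = 4.9020, so q_2 = (-0.3780, -0.7200, 0.5820).
Qᵀb = (-4.8020, -1.1640).
Back-substitute: x_2 = -1.1640/4.9020 = -0.2375.
x_1 = (-4.8020 + 2.2295·(-0.2375))/5.8310 = -0.9143.

x = (-0.9143, -0.2375)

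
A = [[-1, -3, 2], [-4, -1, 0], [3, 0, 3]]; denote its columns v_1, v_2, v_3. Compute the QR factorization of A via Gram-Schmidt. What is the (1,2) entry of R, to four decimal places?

v_1 = (-1, -4, 3); ‖v_1‖ = 5.0990, so e_1 = (-0.1961, -0.7845, 0.5883).
r_{12} = e_1·v_2 = 1.3728.

r_{12} = 1.3728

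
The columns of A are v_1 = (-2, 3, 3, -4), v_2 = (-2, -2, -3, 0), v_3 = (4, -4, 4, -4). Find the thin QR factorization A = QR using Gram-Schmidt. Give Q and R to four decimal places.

v_1 = (-2, 3, 3, -4); ‖v_1‖ = 6.1644, so e_1 = (-0.3244, 0.4867, 0.4867, -0.6489).
e_1·v_2 = (-0.3244)·(-2) + 0.4867·(-2) + 0.4867·(-3) + (-0.6489)·0 = -1.7844.
u_2 = v_2 + 1.7844·e_1 = (-2.5789, -1.1316, -2.1316, -1.1579).
‖u_2‖ = 3.7170, so e_2 = (-0.6938, -0.3044, -0.5735, -0.3115).
e_1·v_3 = (-0.3244)·4 + 0.4867·(-4) + 0.4867·4 + (-0.6489)·(-4) = 1.2978; e_2·v_3 = (-0.6938)·4 + (-0.3044)·(-4) + (-0.5735)·4 + (-0.3115)·(-4) = -2.6054.
u_3 = v_3 − 1.2978·e_1 + 2.6054·e_2 = (2.6133, -5.4248, 1.8743, -3.9695).
‖u_3‖ = 7.4517, so e_3 = (0.3507, -0.7280, 0.2515, -0.5327).

Q = [[-0.3244, -0.6938, 0.3507], [0.4867, -0.3044, -0.7280], [0.4867, -0.5735, 0.2515], [-0.6489, -0.3115, -0.5327]], R = [[6.1644, -1.7844, 1.2978], [0.0000, 3.7170, -2.6054], [0.0000, 0.0000, 7.4517]]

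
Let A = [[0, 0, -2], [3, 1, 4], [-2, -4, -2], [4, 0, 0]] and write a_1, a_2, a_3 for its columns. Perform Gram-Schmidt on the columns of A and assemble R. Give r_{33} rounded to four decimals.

a_1 = (0, 3, -2, 4); ‖a_1‖ = 5.3852, so e_1 = (0.0000, 0.5571, -0.3714, 0.7428).
e_1·a_2 = 0.0000·0 + 0.5571·1 + (-0.3714)·(-4) + 0.7428·0 = 2.0426.
u_2 = a_2 − 2.0426·e_1 = (0.0000, -0.1379, -3.2414, -1.5172).
‖u_2‖ = 3.5816, so e_2 = (0.0000, -0.0385, -0.9050, -0.4236).
e_1·a_3 = 0.0000·(-2) + 0.5571·4 + (-0.3714)·(-2) + 0.7428·0 = 2.9711; e_2·a_3 = 0.0000·(-2) + (-0.0385)·4 + (-0.9050)·(-2) + (-0.4236)·0 = 1.6560.
u_3 = a_3 − 2.9711·e_1 − 1.6560·e_2 = (-2.0000, 2.4086, 0.6022, -1.5054).
r_{33} = ‖u_3‖ = 3.5256.

r_{33} = 3.5256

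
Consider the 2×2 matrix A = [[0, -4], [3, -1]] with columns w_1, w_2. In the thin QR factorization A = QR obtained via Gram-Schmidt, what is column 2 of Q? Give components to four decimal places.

q_2 = (-1.0000, 0.0000)

q_1 = w_1/‖w_1‖ = (0, 3)/3.0000 = (0.0000, 1.0000).
r_{12} = q_1·w_2 = -1.0000.
u_2 = w_2 + 1.0000·q_1 = (-4.0000, 0.0000).
‖u_2‖ = 4.0000, so q_2 = (-1.0000, 0.0000).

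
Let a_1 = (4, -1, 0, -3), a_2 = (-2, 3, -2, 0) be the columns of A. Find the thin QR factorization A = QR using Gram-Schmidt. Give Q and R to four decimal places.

Q = [[0.7845, -0.0876], [-0.1961, 0.7334], [0.0000, -0.5692], [-0.5883, -0.3612]], R = [[5.0990, -2.1573], [0.0000, 3.5137]]

e_1 = a_1/‖a_1‖ = (4, -1, 0, -3)/5.0990 = (0.7845, -0.1961, 0.0000, -0.5883).
r_{12} = e_1·a_2 = -2.1573.
u_2 = a_2 + 2.1573·e_1 = (-0.3077, 2.5769, -2.0000, -1.2692).
‖u_2‖ = 3.5137, so e_2 = (-0.0876, 0.7334, -0.5692, -0.3612).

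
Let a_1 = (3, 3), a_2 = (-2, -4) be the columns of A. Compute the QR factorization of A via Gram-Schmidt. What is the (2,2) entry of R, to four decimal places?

a_1 = (3, 3); ‖a_1‖ = 4.2426, so q_1 = (0.7071, 0.7071).
q_1·a_2 = 0.7071·(-2) + 0.7071·(-4) = -4.2426.
u_2 = a_2 + 4.2426·q_1 = (1.0000, -1.0000).
r_{22} = ‖u_2‖ = 1.4142.

r_{22} = 1.4142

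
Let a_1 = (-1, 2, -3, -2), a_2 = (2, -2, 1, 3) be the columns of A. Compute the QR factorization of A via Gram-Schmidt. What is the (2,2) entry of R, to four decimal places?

r_{22} = 2.3452

a_1 = (-1, 2, -3, -2); ‖a_1‖ = 4.2426, so q_1 = (-0.2357, 0.4714, -0.7071, -0.4714).
q_1·a_2 = (-0.2357)·2 + 0.4714·(-2) + (-0.7071)·1 + (-0.4714)·3 = -3.5355.
u_2 = a_2 + 3.5355·q_1 = (1.1667, -0.3333, -1.5000, 1.3333).
r_{22} = ‖u_2‖ = 2.3452.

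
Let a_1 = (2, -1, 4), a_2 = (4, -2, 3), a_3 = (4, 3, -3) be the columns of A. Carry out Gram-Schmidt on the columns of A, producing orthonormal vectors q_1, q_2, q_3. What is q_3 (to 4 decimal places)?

q_1 = a_1/‖a_1‖ = (2, -1, 4)/4.5826 = (0.4364, -0.2182, 0.8729).
r_{12} = q_1·a_2 = 4.8008.
u_2 = a_2 − 4.8008·q_1 = (1.9048, -0.9524, -1.1905).
‖u_2‖ = 2.4398, so q_2 = (0.7807, -0.3904, -0.4880).
r_{13} = q_1·a_3 = -1.5275; r_{23} = q_2·a_3 = 3.4157.
u_3 = a_3 + 1.5275·q_1 − 3.4157·q_2 = (2.0000, 4.0000, 0.0000).
‖u_3‖ = 4.4721, so q_3 = (0.4472, 0.8944, 0.0000).

q_3 = (0.4472, 0.8944, 0.0000)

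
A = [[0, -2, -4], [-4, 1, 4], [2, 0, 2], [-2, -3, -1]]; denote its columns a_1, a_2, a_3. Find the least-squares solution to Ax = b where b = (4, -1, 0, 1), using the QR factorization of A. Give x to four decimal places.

q_1 = a_1/‖a_1‖ = (0, -4, 2, -2)/4.8990 = (0.0000, -0.8165, 0.4082, -0.4082).
r_{12} = q_1·a_2 = 0.4082.
u_2 = a_2 − 0.4082·q_1 = (-2.0000, 1.3333, -0.1667, -2.8333).
‖u_2‖ = 3.7193, so q_2 = (-0.5377, 0.3585, -0.0448, -0.7618).
r_{13} = q_1·a_3 = -2.0412; r_{23} = q_2·a_3 = 4.2571.
u_3 = a_3 + 2.0412·q_1 − 4.2571·q_2 = (-1.7108, 0.8072, 3.0241, 1.4096).
‖u_3‖ = 3.8355, so q_3 = (-0.4461, 0.2105, 0.7885, 0.3675).
Qᵀb = (0.4082, -3.2712, -1.6272).
Back-substitute: x_3 = -1.6272/3.8355 = -0.4242.
x_2 = (-3.2712 − 4.2571·(-0.4242))/3.7193 = -0.3939.
x_1 = (0.4082 − 0.4082·(-0.3939) + 2.0412·(-0.4242))/4.8990 = -0.0606.

x = (-0.0606, -0.3939, -0.4242)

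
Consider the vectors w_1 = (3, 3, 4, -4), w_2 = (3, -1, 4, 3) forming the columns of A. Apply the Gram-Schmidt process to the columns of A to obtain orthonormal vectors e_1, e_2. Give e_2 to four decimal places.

w_1 = (3, 3, 4, -4); ‖w_1‖ = 7.0711, so e_1 = (0.4243, 0.4243, 0.5657, -0.5657).
e_1·w_2 = 0.4243·3 + 0.4243·(-1) + 0.5657·4 + (-0.5657)·3 = 1.4142.
u_2 = w_2 − 1.4142·e_1 = (2.4000, -1.6000, 3.2000, 3.8000).
‖u_2‖ = 5.7446, so e_2 = (0.4178, -0.2785, 0.5570, 0.6615).

e_2 = (0.4178, -0.2785, 0.5570, 0.6615)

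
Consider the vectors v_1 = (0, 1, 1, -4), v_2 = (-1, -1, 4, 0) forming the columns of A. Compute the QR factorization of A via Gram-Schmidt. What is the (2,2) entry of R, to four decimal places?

e_1 = v_1/‖v_1‖ = (0, 1, 1, -4)/4.2426 = (0.0000, 0.2357, 0.2357, -0.9428).
r_{12} = e_1·v_2 = 0.7071.
u_2 = v_2 − 0.7071·e_1 = (-1.0000, -1.1667, 3.8333, 0.6667).
r_{22} = ‖u_2‖ = 4.1833.

r_{22} = 4.1833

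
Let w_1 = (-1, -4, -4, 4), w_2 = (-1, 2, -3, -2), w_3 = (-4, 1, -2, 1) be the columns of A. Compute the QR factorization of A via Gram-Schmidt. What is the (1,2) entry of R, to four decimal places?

w_1 = (-1, -4, -4, 4); ‖w_1‖ = 7.0000, so q_1 = (-0.1429, -0.5714, -0.5714, 0.5714).
r_{12} = q_1·w_2 = -0.4286.

r_{12} = -0.4286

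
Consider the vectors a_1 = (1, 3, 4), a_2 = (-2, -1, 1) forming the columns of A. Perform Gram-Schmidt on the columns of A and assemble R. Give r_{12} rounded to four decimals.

r_{12} = -0.1961

a_1 = (1, 3, 4); ‖a_1‖ = 5.0990, so e_1 = (0.1961, 0.5883, 0.7845).
r_{12} = e_1·a_2 = -0.1961.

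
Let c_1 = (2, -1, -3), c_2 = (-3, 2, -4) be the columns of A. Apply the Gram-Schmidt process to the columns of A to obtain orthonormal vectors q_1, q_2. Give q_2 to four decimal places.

q_2 = (-0.6767, 0.4331, -0.5955)

c_1 = (2, -1, -3); ‖c_1‖ = 3.7417, so q_1 = (0.5345, -0.2673, -0.8018).
q_1·c_2 = 0.5345·(-3) + (-0.2673)·2 + (-0.8018)·(-4) = 1.0690.
u_2 = c_2 − 1.0690·q_1 = (-3.5714, 2.2857, -3.1429).
‖u_2‖ = 5.2780, so q_2 = (-0.6767, 0.4331, -0.5955).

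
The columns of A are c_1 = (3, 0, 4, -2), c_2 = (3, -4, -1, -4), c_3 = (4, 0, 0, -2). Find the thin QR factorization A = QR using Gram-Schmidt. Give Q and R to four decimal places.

e_1 = c_1/‖c_1‖ = (3, 0, 4, -2)/5.3852 = (0.5571, 0.0000, 0.7428, -0.3714).
r_{12} = e_1·c_2 = 2.4140.
u_2 = c_2 − 2.4140·e_1 = (1.6552, -4.0000, -2.7931, -3.1034).
‖u_2‖ = 6.0144, so e_2 = (0.2752, -0.6651, -0.4644, -0.5160).
r_{13} = e_1·c_3 = 2.9711; r_{23} = e_2·c_3 = 2.1328.
u_3 = c_3 − 2.9711·e_1 − 2.1328·e_2 = (1.7579, 1.4185, -1.2164, 0.2040).
‖u_3‖ = 2.5736, so e_3 = (0.6830, 0.5512, -0.4726, 0.0793).

Q = [[0.5571, 0.2752, 0.6830], [0.0000, -0.6651, 0.5512], [0.7428, -0.4644, -0.4726], [-0.3714, -0.5160, 0.0793]], R = [[5.3852, 2.4140, 2.9711], [0.0000, 6.0144, 2.1328], [0.0000, 0.0000, 2.5736]]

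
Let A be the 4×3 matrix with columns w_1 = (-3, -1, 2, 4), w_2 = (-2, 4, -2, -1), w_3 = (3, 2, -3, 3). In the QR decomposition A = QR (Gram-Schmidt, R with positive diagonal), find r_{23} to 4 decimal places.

r_{23} = 0.8199

w_1 = (-3, -1, 2, 4); ‖w_1‖ = 5.4772, so q_1 = (-0.5477, -0.1826, 0.3651, 0.7303).
q_1·w_2 = (-0.5477)·(-2) + (-0.1826)·4 + 0.3651·(-2) + 0.7303·(-1) = -1.0954.
u_2 = w_2 + 1.0954·q_1 = (-2.6000, 3.8000, -1.6000, -0.2000).
‖u_2‖ = 4.8785, so q_2 = (-0.5329, 0.7789, -0.3280, -0.0410).
r_{23} = q_2·w_3 = 0.8199.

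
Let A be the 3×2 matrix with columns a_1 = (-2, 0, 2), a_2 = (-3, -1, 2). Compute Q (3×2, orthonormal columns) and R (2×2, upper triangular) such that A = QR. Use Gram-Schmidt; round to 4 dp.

Q = [[-0.7071, -0.4082], [0.0000, -0.8165], [0.7071, -0.4082]], R = [[2.8284, 3.5355], [0.0000, 1.2247]]

q_1 = a_1/‖a_1‖ = (-2, 0, 2)/2.8284 = (-0.7071, 0.0000, 0.7071).
r_{12} = q_1·a_2 = 3.5355.
u_2 = a_2 − 3.5355·q_1 = (-0.5000, -1.0000, -0.5000).
‖u_2‖ = 1.2247, so q_2 = (-0.4082, -0.8165, -0.4082).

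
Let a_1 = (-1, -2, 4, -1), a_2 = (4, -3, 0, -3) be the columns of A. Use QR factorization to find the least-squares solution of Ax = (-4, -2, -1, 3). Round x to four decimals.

x = (0.1784, -0.5851)

a_1 = (-1, -2, 4, -1); ‖a_1‖ = 4.6904, so q_1 = (-0.2132, -0.4264, 0.8528, -0.2132).
q_1·a_2 = (-0.2132)·4 + (-0.4264)·(-3) + 0.8528·0 + (-0.2132)·(-3) = 1.0660.
u_2 = a_2 − 1.0660·q_1 = (4.2273, -2.5455, -0.9091, -2.7727).
‖u_2‖ = 5.7327, so q_2 = (0.7374, -0.4440, -0.1586, -0.4837).
Qᵀb = (0.2132, -3.3540).
Back-substitute: x_2 = -3.3540/5.7327 = -0.5851.
x_1 = (0.2132 − 1.0660·(-0.5851))/4.6904 = 0.1784.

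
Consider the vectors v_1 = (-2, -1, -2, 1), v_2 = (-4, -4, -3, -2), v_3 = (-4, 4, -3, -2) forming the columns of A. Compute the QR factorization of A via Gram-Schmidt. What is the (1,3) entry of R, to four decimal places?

v_1 = (-2, -1, -2, 1); ‖v_1‖ = 3.1623, so q_1 = (-0.6325, -0.3162, -0.6325, 0.3162).
r_{13} = q_1·v_3 = 2.5298.

r_{13} = 2.5298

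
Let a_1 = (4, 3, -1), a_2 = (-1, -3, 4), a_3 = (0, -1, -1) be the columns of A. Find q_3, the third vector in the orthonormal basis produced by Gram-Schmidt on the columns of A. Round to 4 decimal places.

q_3 = (0.4575, -0.7625, -0.4575)

a_1 = (4, 3, -1); ‖a_1‖ = 5.0990, so q_1 = (0.7845, 0.5883, -0.1961).
q_1·a_2 = 0.7845·(-1) + 0.5883·(-3) + (-0.1961)·4 = -3.3340.
u_2 = a_2 + 3.3340·q_1 = (1.6154, -1.0385, 3.3462).
‖u_2‖ = 3.8581, so q_2 = (0.4187, -0.2692, 0.8673).
q_1·a_3 = 0.7845·0 + 0.5883·(-1) + (-0.1961)·(-1) = -0.3922; q_2·a_3 = 0.4187·0 + (-0.2692)·(-1) + 0.8673·(-1) = -0.5981.
u_3 = a_3 + 0.3922·q_1 + 0.5981·q_2 = (0.5581, -0.9302, -0.5581).
‖u_3‖ = 1.2200, so q_3 = (0.4575, -0.7625, -0.4575).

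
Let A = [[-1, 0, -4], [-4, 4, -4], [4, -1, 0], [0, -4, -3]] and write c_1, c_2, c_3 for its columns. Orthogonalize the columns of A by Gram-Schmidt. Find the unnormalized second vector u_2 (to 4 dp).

u_2 = (-0.6061, 1.5758, 1.4242, -4.0000)

c_1 = (-1, -4, 4, 0); ‖c_1‖ = 5.7446, so q_1 = (-0.1741, -0.6963, 0.6963, 0.0000).
q_1·c_2 = (-0.1741)·0 + (-0.6963)·4 + 0.6963·(-1) + 0.0000·(-4) = -3.4816.
u_2 = c_2 + 3.4816·q_1 = (-0.6061, 1.5758, 1.4242, -4.0000).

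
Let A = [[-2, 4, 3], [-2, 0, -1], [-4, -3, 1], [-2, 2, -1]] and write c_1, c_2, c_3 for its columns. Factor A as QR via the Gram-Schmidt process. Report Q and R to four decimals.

Q = [[-0.3780, 0.7428, 0.5346], [-0.3780, 0.0000, -0.4755], [-0.7559, -0.5571, 0.2886], [-0.3780, 0.3714, -0.6362]], R = [[5.2915, 0.0000, -1.1339], [0.0000, 5.3852, 1.2999], [0.0000, 0.0000, 3.0041]]

c_1 = (-2, -2, -4, -2); ‖c_1‖ = 5.2915, so e_1 = (-0.3780, -0.3780, -0.7559, -0.3780).
e_1·c_2 = (-0.3780)·4 + (-0.3780)·0 + (-0.7559)·(-3) + (-0.3780)·2 = 0.0000.
u_2 = c_2 + 0.0000·e_1 = (4.0000, 0.0000, -3.0000, 2.0000).
‖u_2‖ = 5.3852, so e_2 = (0.7428, 0.0000, -0.5571, 0.3714).
e_1·c_3 = (-0.3780)·3 + (-0.3780)·(-1) + (-0.7559)·1 + (-0.3780)·(-1) = -1.1339; e_2·c_3 = 0.7428·3 + 0.0000·(-1) + (-0.5571)·1 + 0.3714·(-1) = 1.2999.
u_3 = c_3 + 1.1339·e_1 − 1.2999·e_2 = (1.6059, -1.4286, 0.8670, -1.9113).
‖u_3‖ = 3.0041, so e_3 = (0.5346, -0.4755, 0.2886, -0.6362).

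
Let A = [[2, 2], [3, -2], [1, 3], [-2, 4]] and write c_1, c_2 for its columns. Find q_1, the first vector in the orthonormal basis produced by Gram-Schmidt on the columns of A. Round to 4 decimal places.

q_1 = (0.4714, 0.7071, 0.2357, -0.4714)

c_1 = (2, 3, 1, -2); ‖c_1‖ = 4.2426, so q_1 = (0.4714, 0.7071, 0.2357, -0.4714).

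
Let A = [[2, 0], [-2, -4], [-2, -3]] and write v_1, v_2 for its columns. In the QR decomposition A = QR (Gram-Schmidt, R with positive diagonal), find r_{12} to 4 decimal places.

r_{12} = 4.0415

v_1 = (2, -2, -2); ‖v_1‖ = 3.4641, so e_1 = (0.5774, -0.5774, -0.5774).
r_{12} = e_1·v_2 = 4.0415.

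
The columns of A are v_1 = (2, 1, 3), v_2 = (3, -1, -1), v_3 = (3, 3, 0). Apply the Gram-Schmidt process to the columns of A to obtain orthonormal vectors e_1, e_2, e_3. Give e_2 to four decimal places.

e_2 = (0.8292, -0.3491, -0.4364)

v_1 = (2, 1, 3); ‖v_1‖ = 3.7417, so e_1 = (0.5345, 0.2673, 0.8018).
e_1·v_2 = 0.5345·3 + 0.2673·(-1) + 0.8018·(-1) = 0.5345.
u_2 = v_2 − 0.5345·e_1 = (2.7143, -1.1429, -1.4286).
‖u_2‖ = 3.2733, so e_2 = (0.8292, -0.3491, -0.4364).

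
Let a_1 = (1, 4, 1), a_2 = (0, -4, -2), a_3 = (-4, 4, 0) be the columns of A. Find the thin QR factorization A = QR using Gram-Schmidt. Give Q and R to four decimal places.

Q = [[0.2357, 0.7071, -0.6667], [0.9428, 0.0000, 0.3333], [0.2357, -0.7071, -0.6667]], R = [[4.2426, -4.2426, 2.8284], [0.0000, 1.4142, -2.8284], [0.0000, 0.0000, 4.0000]]

a_1 = (1, 4, 1); ‖a_1‖ = 4.2426, so q_1 = (0.2357, 0.9428, 0.2357).
q_1·a_2 = 0.2357·0 + 0.9428·(-4) + 0.2357·(-2) = -4.2426.
u_2 = a_2 + 4.2426·q_1 = (1.0000, 0.0000, -1.0000).
‖u_2‖ = 1.4142, so q_2 = (0.7071, 0.0000, -0.7071).
q_1·a_3 = 0.2357·(-4) + 0.9428·4 + 0.2357·0 = 2.8284; q_2·a_3 = 0.7071·(-4) + 0.0000·4 + (-0.7071)·0 = -2.8284.
u_3 = a_3 − 2.8284·q_1 + 2.8284·q_2 = (-2.6667, 1.3333, -2.6667).
‖u_3‖ = 4.0000, so q_3 = (-0.6667, 0.3333, -0.6667).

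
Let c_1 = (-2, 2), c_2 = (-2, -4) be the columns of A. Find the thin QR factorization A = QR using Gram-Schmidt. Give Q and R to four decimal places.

e_1 = c_1/‖c_1‖ = (-2, 2)/2.8284 = (-0.7071, 0.7071).
r_{12} = e_1·c_2 = -1.4142.
u_2 = c_2 + 1.4142·e_1 = (-3.0000, -3.0000).
‖u_2‖ = 4.2426, so e_2 = (-0.7071, -0.7071).

Q = [[-0.7071, -0.7071], [0.7071, -0.7071]], R = [[2.8284, -1.4142], [0.0000, 4.2426]]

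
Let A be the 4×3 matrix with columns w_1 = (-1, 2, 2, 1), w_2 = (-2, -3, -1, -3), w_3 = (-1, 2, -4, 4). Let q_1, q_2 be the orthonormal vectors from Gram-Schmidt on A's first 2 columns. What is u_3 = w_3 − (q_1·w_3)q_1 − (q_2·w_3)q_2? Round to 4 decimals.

u_3 = (-3.0604, 0.9060, -3.6040, 2.3356)

q_1 = w_1/‖w_1‖ = (-1, 2, 2, 1)/3.1623 = (-0.3162, 0.6325, 0.6325, 0.3162).
r_{12} = q_1·w_2 = -2.8460.
u_2 = w_2 + 2.8460·q_1 = (-2.9000, -1.2000, 0.8000, -2.1000).
‖u_2‖ = 3.8601, so q_2 = (-0.7513, -0.3109, 0.2073, -0.5440).
r_{13} = q_1·w_3 = 0.3162; r_{23} = q_2·w_3 = -2.8756.
u_3 = w_3 − 0.3162·q_1 + 2.8756·q_2 = (-3.0604, 0.9060, -3.6040, 2.3356).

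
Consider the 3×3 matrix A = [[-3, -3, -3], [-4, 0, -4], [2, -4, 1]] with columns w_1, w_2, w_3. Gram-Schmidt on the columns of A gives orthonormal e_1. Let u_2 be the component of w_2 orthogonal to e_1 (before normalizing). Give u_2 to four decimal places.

u_2 = (-2.8966, 0.1379, -4.0690)

e_1 = w_1/‖w_1‖ = (-3, -4, 2)/5.3852 = (-0.5571, -0.7428, 0.3714).
r_{12} = e_1·w_2 = 0.1857.
u_2 = w_2 − 0.1857·e_1 = (-2.8966, 0.1379, -4.0690).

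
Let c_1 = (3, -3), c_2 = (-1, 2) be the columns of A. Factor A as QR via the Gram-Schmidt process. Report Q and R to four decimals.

e_1 = c_1/‖c_1‖ = (3, -3)/4.2426 = (0.7071, -0.7071).
r_{12} = e_1·c_2 = -2.1213.
u_2 = c_2 + 2.1213·e_1 = (0.5000, 0.5000).
‖u_2‖ = 0.7071, so e_2 = (0.7071, 0.7071).

Q = [[0.7071, 0.7071], [-0.7071, 0.7071]], R = [[4.2426, -2.1213], [0.0000, 0.7071]]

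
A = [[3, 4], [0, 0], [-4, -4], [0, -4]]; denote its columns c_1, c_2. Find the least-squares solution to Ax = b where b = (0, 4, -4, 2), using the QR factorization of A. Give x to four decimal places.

q_1 = c_1/‖c_1‖ = (3, 0, -4, 0)/5.0000 = (0.6000, 0.0000, -0.8000, 0.0000).
r_{12} = q_1·c_2 = 5.6000.
u_2 = c_2 − 5.6000·q_1 = (0.6400, 0.0000, 0.4800, -4.0000).
‖u_2‖ = 4.0792, so q_2 = (0.1569, 0.0000, 0.1177, -0.9806).
Qᵀb = (3.2000, -2.4318).
Back-substitute: x_2 = -2.4318/4.0792 = -0.5962.
x_1 = (3.2000 − 5.6000·(-0.5962))/5.0000 = 1.3077.

x = (1.3077, -0.5962)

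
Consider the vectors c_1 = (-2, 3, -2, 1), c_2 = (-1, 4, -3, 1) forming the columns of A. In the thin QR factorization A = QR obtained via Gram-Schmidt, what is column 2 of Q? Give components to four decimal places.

e_2 = (0.8433, 0.3162, -0.4216, -0.1054)

c_1 = (-2, 3, -2, 1); ‖c_1‖ = 4.2426, so e_1 = (-0.4714, 0.7071, -0.4714, 0.2357).
e_1·c_2 = (-0.4714)·(-1) + 0.7071·4 + (-0.4714)·(-3) + 0.2357·1 = 4.9497.
u_2 = c_2 − 4.9497·e_1 = (1.3333, 0.5000, -0.6667, -0.1667).
‖u_2‖ = 1.5811, so e_2 = (0.8433, 0.3162, -0.4216, -0.1054).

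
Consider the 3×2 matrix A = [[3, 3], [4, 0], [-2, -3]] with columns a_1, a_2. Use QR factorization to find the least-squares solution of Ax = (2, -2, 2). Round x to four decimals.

q_1 = a_1/‖a_1‖ = (3, 4, -2)/5.3852 = (0.5571, 0.7428, -0.3714).
r_{12} = q_1·a_2 = 2.7854.
u_2 = a_2 − 2.7854·q_1 = (1.4483, -2.0690, -1.9655).
‖u_2‖ = 3.2002, so q_2 = (0.4526, -0.6465, -0.6142).
Qᵀb = (-1.1142, 0.9698).
Back-substitute: x_2 = 0.9698/3.2002 = 0.3030.
x_1 = (-1.1142 − 2.7854·0.3030)/5.3852 = -0.3636.

x = (-0.3636, 0.3030)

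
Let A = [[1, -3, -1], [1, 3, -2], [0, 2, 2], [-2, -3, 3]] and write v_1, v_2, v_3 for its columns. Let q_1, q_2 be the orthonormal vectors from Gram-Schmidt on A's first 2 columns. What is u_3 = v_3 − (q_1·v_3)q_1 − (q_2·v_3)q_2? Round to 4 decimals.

v_1 = (1, 1, 0, -2); ‖v_1‖ = 2.4495, so q_1 = (0.4082, 0.4082, 0.0000, -0.8165).
q_1·v_2 = 0.4082·(-3) + 0.4082·3 + 0.0000·2 + (-0.8165)·(-3) = 2.4495.
u_2 = v_2 − 2.4495·q_1 = (-4.0000, 2.0000, 2.0000, -1.0000).
‖u_2‖ = 5.0000, so q_2 = (-0.8000, 0.4000, 0.4000, -0.2000).
q_1·v_3 = 0.4082·(-1) + 0.4082·(-2) + 0.0000·2 + (-0.8165)·3 = -3.6742; q_2·v_3 = (-0.8000)·(-1) + 0.4000·(-2) + 0.4000·2 + (-0.2000)·3 = 0.2000.
u_3 = v_3 + 3.6742·q_1 − 0.2000·q_2 = (0.6600, -0.5800, 1.9200, 0.0400).

u_3 = (0.6600, -0.5800, 1.9200, 0.0400)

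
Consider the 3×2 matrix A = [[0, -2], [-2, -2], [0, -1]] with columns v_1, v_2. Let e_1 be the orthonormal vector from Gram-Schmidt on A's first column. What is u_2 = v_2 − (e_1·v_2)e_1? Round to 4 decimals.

v_1 = (0, -2, 0); ‖v_1‖ = 2.0000, so e_1 = (0.0000, -1.0000, 0.0000).
e_1·v_2 = 0.0000·(-2) + (-1.0000)·(-2) + 0.0000·(-1) = 2.0000.
u_2 = v_2 − 2.0000·e_1 = (-2.0000, 0.0000, -1.0000).

u_2 = (-2.0000, 0.0000, -1.0000)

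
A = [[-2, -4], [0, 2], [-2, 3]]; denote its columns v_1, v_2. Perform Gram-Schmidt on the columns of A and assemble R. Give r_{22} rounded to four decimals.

r_{22} = 5.3385

e_1 = v_1/‖v_1‖ = (-2, 0, -2)/2.8284 = (-0.7071, 0.0000, -0.7071).
r_{12} = e_1·v_2 = 0.7071.
u_2 = v_2 − 0.7071·e_1 = (-3.5000, 2.0000, 3.5000).
r_{22} = ‖u_2‖ = 5.3385.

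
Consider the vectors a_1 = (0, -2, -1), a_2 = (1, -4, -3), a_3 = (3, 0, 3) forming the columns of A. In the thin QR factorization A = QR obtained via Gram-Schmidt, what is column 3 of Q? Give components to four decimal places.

q_3 = (0.6667, -0.3333, 0.6667)

a_1 = (0, -2, -1); ‖a_1‖ = 2.2361, so q_1 = (0.0000, -0.8944, -0.4472).
q_1·a_2 = 0.0000·1 + (-0.8944)·(-4) + (-0.4472)·(-3) = 4.9193.
u_2 = a_2 − 4.9193·q_1 = (1.0000, 0.4000, -0.8000).
‖u_2‖ = 1.3416, so q_2 = (0.7454, 0.2981, -0.5963).
q_1·a_3 = 0.0000·3 + (-0.8944)·0 + (-0.4472)·3 = -1.3416; q_2·a_3 = 0.7454·3 + 0.2981·0 + (-0.5963)·3 = 0.4472.
u_3 = a_3 + 1.3416·q_1 − 0.4472·q_2 = (2.6667, -1.3333, 2.6667).
‖u_3‖ = 4.0000, so q_3 = (0.6667, -0.3333, 0.6667).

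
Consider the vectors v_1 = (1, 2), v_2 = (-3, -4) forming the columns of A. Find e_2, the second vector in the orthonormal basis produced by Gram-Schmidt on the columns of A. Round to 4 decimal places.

v_1 = (1, 2); ‖v_1‖ = 2.2361, so e_1 = (0.4472, 0.8944).
e_1·v_2 = 0.4472·(-3) + 0.8944·(-4) = -4.9193.
u_2 = v_2 + 4.9193·e_1 = (-0.8000, 0.4000).
‖u_2‖ = 0.8944, so e_2 = (-0.8944, 0.4472).

e_2 = (-0.8944, 0.4472)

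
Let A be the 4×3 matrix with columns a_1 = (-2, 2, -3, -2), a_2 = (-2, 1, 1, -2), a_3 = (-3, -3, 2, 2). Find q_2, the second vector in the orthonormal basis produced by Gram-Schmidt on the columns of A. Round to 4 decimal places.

q_2 = (-0.4815, 0.1204, 0.7223, -0.4815)

q_1 = a_1/‖a_1‖ = (-2, 2, -3, -2)/4.5826 = (-0.4364, 0.4364, -0.6547, -0.4364).
r_{12} = q_1·a_2 = 1.5275.
u_2 = a_2 − 1.5275·q_1 = (-1.3333, 0.3333, 2.0000, -1.3333).
‖u_2‖ = 2.7689, so q_2 = (-0.4815, 0.1204, 0.7223, -0.4815).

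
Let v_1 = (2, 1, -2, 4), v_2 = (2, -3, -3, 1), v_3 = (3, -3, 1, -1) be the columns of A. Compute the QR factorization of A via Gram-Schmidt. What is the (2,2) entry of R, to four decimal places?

e_1 = v_1/‖v_1‖ = (2, 1, -2, 4)/5.0000 = (0.4000, 0.2000, -0.4000, 0.8000).
r_{12} = e_1·v_2 = 2.2000.
u_2 = v_2 − 2.2000·e_1 = (1.1200, -3.4400, -2.1200, -0.7600).
r_{22} = ‖u_2‖ = 4.2615.

r_{22} = 4.2615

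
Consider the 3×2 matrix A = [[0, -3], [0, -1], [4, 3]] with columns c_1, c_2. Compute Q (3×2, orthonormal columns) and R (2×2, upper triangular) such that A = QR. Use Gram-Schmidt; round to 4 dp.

c_1 = (0, 0, 4); ‖c_1‖ = 4.0000, so e_1 = (0.0000, 0.0000, 1.0000).
e_1·c_2 = 0.0000·(-3) + 0.0000·(-1) + 1.0000·3 = 3.0000.
u_2 = c_2 − 3.0000·e_1 = (-3.0000, -1.0000, 0.0000).
‖u_2‖ = 3.1623, so e_2 = (-0.9487, -0.3162, 0.0000).

Q = [[0.0000, -0.9487], [0.0000, -0.3162], [1.0000, 0.0000]], R = [[4.0000, 3.0000], [0.0000, 3.1623]]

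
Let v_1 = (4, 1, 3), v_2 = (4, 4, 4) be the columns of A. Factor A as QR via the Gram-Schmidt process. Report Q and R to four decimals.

v_1 = (4, 1, 3); ‖v_1‖ = 5.0990, so q_1 = (0.7845, 0.1961, 0.5883).
q_1·v_2 = 0.7845·4 + 0.1961·4 + 0.5883·4 = 6.2757.
u_2 = v_2 − 6.2757·q_1 = (-0.9231, 2.7692, 0.3077).
‖u_2‖ = 2.9352, so q_2 = (-0.3145, 0.9435, 0.1048).

Q = [[0.7845, -0.3145], [0.1961, 0.9435], [0.5883, 0.1048]], R = [[5.0990, 6.2757], [0.0000, 2.9352]]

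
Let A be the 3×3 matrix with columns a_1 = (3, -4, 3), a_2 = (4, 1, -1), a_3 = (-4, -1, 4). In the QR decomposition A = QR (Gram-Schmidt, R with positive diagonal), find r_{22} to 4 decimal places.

r_{22} = 4.1551

a_1 = (3, -4, 3); ‖a_1‖ = 5.8310, so e_1 = (0.5145, -0.6860, 0.5145).
e_1·a_2 = 0.5145·4 + (-0.6860)·1 + 0.5145·(-1) = 0.8575.
u_2 = a_2 − 0.8575·e_1 = (3.5588, 1.5882, -1.4412).
r_{22} = ‖u_2‖ = 4.1551.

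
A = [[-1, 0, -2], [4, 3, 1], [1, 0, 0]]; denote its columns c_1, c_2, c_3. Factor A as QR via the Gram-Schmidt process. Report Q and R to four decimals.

Q = [[-0.2357, 0.6667, -0.7071], [0.9428, 0.3333, 0.0000], [0.2357, -0.6667, -0.7071]], R = [[4.2426, 2.8284, 1.4142], [0.0000, 1.0000, -1.0000], [0.0000, 0.0000, 1.4142]]

e_1 = c_1/‖c_1‖ = (-1, 4, 1)/4.2426 = (-0.2357, 0.9428, 0.2357).
r_{12} = e_1·c_2 = 2.8284.
u_2 = c_2 − 2.8284·e_1 = (0.6667, 0.3333, -0.6667).
‖u_2‖ = 1.0000, so e_2 = (0.6667, 0.3333, -0.6667).
r_{13} = e_1·c_3 = 1.4142; r_{23} = e_2·c_3 = -1.0000.
u_3 = c_3 − 1.4142·e_1 + 1.0000·e_2 = (-1.0000, 0.0000, -1.0000).
‖u_3‖ = 1.4142, so e_3 = (-0.7071, 0.0000, -0.7071).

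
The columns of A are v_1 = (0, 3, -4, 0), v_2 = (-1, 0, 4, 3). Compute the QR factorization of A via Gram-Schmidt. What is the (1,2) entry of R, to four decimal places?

r_{12} = -3.2000

v_1 = (0, 3, -4, 0); ‖v_1‖ = 5.0000, so e_1 = (0.0000, 0.6000, -0.8000, 0.0000).
r_{12} = e_1·v_2 = -3.2000.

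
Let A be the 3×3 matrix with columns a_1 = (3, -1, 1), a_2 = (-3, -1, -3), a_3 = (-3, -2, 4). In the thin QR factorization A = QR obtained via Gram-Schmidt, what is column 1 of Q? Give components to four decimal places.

e_1 = (0.9045, -0.3015, 0.3015)

a_1 = (3, -1, 1); ‖a_1‖ = 3.3166, so e_1 = (0.9045, -0.3015, 0.3015).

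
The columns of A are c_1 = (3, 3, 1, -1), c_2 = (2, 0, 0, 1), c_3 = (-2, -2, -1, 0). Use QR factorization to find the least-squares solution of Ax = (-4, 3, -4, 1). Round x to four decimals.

x = (-0.3667, -1.4333, -0.5000)

c_1 = (3, 3, 1, -1); ‖c_1‖ = 4.4721, so q_1 = (0.6708, 0.6708, 0.2236, -0.2236).
q_1·c_2 = 0.6708·2 + 0.6708·0 + 0.2236·0 + (-0.2236)·1 = 1.1180.
u_2 = c_2 − 1.1180·q_1 = (1.2500, -0.7500, -0.2500, 1.2500).
‖u_2‖ = 1.9365, so q_2 = (0.6455, -0.3873, -0.1291, 0.6455).
q_1·c_3 = 0.6708·(-2) + 0.6708·(-2) + 0.2236·(-1) + (-0.2236)·0 = -2.9069; q_2·c_3 = 0.6455·(-2) + (-0.3873)·(-2) + (-0.1291)·(-1) + 0.6455·0 = -0.3873.
u_3 = c_3 + 2.9069·q_1 + 0.3873·q_2 = (0.2000, -0.2000, -0.4000, -0.4000).
‖u_3‖ = 0.6325, so q_3 = (0.3162, -0.3162, -0.6325, -0.6325).
Qᵀb = (-1.7889, -2.5820, -0.3162).
Back-substitute: x_3 = -0.3162/0.6325 = -0.5000.
x_2 = (-2.5820 + 0.3873·(-0.5000))/1.9365 = -1.4333.
x_1 = (-1.7889 − 1.1180·(-1.4333) + 2.9069·(-0.5000))/4.4721 = -0.3667.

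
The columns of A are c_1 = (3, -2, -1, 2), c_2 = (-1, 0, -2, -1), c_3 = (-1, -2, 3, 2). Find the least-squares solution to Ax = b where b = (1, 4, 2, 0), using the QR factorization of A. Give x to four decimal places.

x = (-0.6667, -2.3333, -1.0000)

c_1 = (3, -2, -1, 2); ‖c_1‖ = 4.2426, so e_1 = (0.7071, -0.4714, -0.2357, 0.4714).
e_1·c_2 = 0.7071·(-1) + (-0.4714)·0 + (-0.2357)·(-2) + 0.4714·(-1) = -0.7071.
u_2 = c_2 + 0.7071·e_1 = (-0.5000, -0.3333, -2.1667, -0.6667).
‖u_2‖ = 2.3452, so e_2 = (-0.2132, -0.1421, -0.9239, -0.2843).
e_1·c_3 = 0.7071·(-1) + (-0.4714)·(-2) + (-0.2357)·3 + 0.4714·2 = 0.4714; e_2·c_3 = (-0.2132)·(-1) + (-0.1421)·(-2) + (-0.9239)·3 + (-0.2843)·2 = -2.8427.
u_3 = c_3 − 0.4714·e_1 + 2.8427·e_2 = (-1.9394, -2.1818, 0.4848, 0.9697).
‖u_3‖ = 3.1140, so e_3 = (-0.6228, -0.7006, 0.1557, 0.3114).
Qᵀb = (-1.6499, -2.6295, -3.1140).
Back-substitute: x_3 = -3.1140/3.1140 = -1.0000.
x_2 = (-2.6295 + 2.8427·(-1.0000))/2.3452 = -2.3333.
x_1 = (-1.6499 + 0.7071·(-2.3333) − 0.4714·(-1.0000))/4.2426 = -0.6667.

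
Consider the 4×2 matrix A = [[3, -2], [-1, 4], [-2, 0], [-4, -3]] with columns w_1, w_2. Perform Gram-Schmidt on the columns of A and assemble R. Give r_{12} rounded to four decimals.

r_{12} = 0.3651

w_1 = (3, -1, -2, -4); ‖w_1‖ = 5.4772, so q_1 = (0.5477, -0.1826, -0.3651, -0.7303).
r_{12} = q_1·w_2 = 0.3651.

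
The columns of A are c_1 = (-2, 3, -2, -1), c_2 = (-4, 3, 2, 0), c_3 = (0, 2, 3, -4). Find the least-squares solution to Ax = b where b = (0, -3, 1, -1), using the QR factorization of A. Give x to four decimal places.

x = (-0.5489, -0.0494, 0.1306)

c_1 = (-2, 3, -2, -1); ‖c_1‖ = 4.2426, so e_1 = (-0.4714, 0.7071, -0.4714, -0.2357).
e_1·c_2 = (-0.4714)·(-4) + 0.7071·3 + (-0.4714)·2 + (-0.2357)·0 = 3.0641.
u_2 = c_2 − 3.0641·e_1 = (-2.5556, 0.8333, 3.4444, 0.7222).
‖u_2‖ = 4.4284, so e_2 = (-0.5771, 0.1882, 0.7778, 0.1631).
e_1·c_3 = (-0.4714)·0 + 0.7071·2 + (-0.4714)·3 + (-0.2357)·(-4) = 0.9428; e_2·c_3 = (-0.5771)·0 + 0.1882·2 + 0.7778·3 + 0.1631·(-4) = 2.0574.
u_3 = c_3 − 0.9428·e_1 − 2.0574·e_2 = (1.6317, 0.9462, 1.8442, -4.1133).
‖u_3‖ = 4.8865, so e_3 = (0.3339, 0.1936, 0.3774, -0.8418).
Qᵀb = (-2.3570, 0.0502, 0.6383).
Back-substitute: x_3 = 0.6383/4.8865 = 0.1306.
x_2 = (0.0502 − 2.0574·0.1306)/4.4284 = -0.0494.
x_1 = (-2.3570 − 3.0641·(-0.0494) − 0.9428·0.1306)/4.2426 = -0.5489.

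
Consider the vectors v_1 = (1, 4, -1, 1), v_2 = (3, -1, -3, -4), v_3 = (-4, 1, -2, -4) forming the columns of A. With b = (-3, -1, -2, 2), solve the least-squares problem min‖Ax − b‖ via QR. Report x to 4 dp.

v_1 = (1, 4, -1, 1); ‖v_1‖ = 4.3589, so e_1 = (0.2294, 0.9177, -0.2294, 0.2294).
e_1·v_2 = 0.2294·3 + 0.9177·(-1) + (-0.2294)·(-3) + 0.2294·(-4) = -0.4588.
u_2 = v_2 + 0.4588·e_1 = (3.1053, -0.5789, -3.1053, -3.8947).
‖u_2‖ = 5.8983, so e_2 = (0.5265, -0.0982, -0.5265, -0.6603).
e_1·v_3 = 0.2294·(-4) + 0.9177·1 + (-0.2294)·(-2) + 0.2294·(-4) = -0.4588; e_2·v_3 = 0.5265·(-4) + (-0.0982)·1 + (-0.5265)·(-2) + (-0.6603)·(-4) = 1.4902.
u_3 = v_3 + 0.4588·e_1 − 1.4902·e_2 = (-4.6793, 1.5673, -1.3207, -2.9107).
‖u_3‖ = 5.8795, so e_3 = (-0.7959, 0.2666, -0.2246, -0.4951).
Qᵀb = (-0.6882, -1.7490, 1.5801).
Back-substitute: x_3 = 1.5801/5.8795 = 0.2688.
x_2 = (-1.7490 − 1.4902·0.2688)/5.8983 = -0.3644.
x_1 = (-0.6882 + 0.4588·(-0.3644) + 0.4588·0.2688)/4.3589 = -0.1680.

x = (-0.1680, -0.3644, 0.2688)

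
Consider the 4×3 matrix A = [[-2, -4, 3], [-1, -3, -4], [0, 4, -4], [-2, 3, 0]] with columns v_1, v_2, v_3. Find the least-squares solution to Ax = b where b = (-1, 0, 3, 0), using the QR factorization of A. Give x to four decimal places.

q_1 = v_1/‖v_1‖ = (-2, -1, 0, -2)/3.0000 = (-0.6667, -0.3333, 0.0000, -0.6667).
r_{12} = q_1·v_2 = 1.6667.
u_2 = v_2 − 1.6667·q_1 = (-2.8889, -2.4444, 4.0000, 4.1111).
‖u_2‖ = 6.8718, so q_2 = (-0.4204, -0.3557, 0.5821, 0.5983).
r_{13} = q_1·v_3 = -0.6667; r_{23} = q_2·v_3 = -2.1667.
u_3 = v_3 + 0.6667·q_1 + 2.1667·q_2 = (1.6447, -4.9929, -2.7388, 0.8518).
‖u_3‖ = 5.9884, so q_3 = (0.2746, -0.8338, -0.4574, 0.1422).
Qᵀb = (0.6667, 2.1667, -1.6467).
Back-substitute: x_3 = -1.6467/5.9884 = -0.2750.
x_2 = (2.1667 + 2.1667·(-0.2750))/6.8718 = 0.2286.
x_1 = (0.6667 − 1.6667·0.2286 + 0.6667·(-0.2750))/3.0000 = 0.0341.

x = (0.0341, 0.2286, -0.2750)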